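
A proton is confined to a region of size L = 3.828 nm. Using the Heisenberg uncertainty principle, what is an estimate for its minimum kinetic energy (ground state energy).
354.006 neV

Using the uncertainty principle to estimate ground state energy:

1. The position uncertainty is approximately the confinement size:
   Δx ≈ L = 3.828e-09 m

2. From ΔxΔp ≥ ℏ/2, the minimum momentum uncertainty is:
   Δp ≈ ℏ/(2L) = 1.377e-26 kg·m/s

3. The kinetic energy is approximately:
   KE ≈ (Δp)²/(2m) = (1.377e-26)²/(2 × 1.673e-27 kg)
   KE ≈ 5.672e-26 J = 354.006 neV

This is an order-of-magnitude estimate of the ground state energy.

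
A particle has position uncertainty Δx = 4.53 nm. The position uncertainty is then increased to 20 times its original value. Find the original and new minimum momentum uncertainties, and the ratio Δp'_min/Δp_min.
Original Δp_min = 1.164 × 10^-26 kg·m/s; new Δp'_min = 5.820 × 10^-28 kg·m/s; ratio Δp'_min/Δp_min = 1/20.

From the uncertainty principle ΔxΔp ≥ ℏ/2, the minimum momentum uncertainty is Δp_min = ℏ/(2Δx).

Original (Δx = 4.53 nm = 4.530e-09 m):
Δp_min = (1.055e-34 J·s)/(2 × 4.530e-09 m) = 1.164e-26 kg·m/s

When Δx → 20Δx:
Δp'_min = ℏ/(2 × 20Δx) = (1/20) × ℏ/(2Δx) = (1/20) × Δp_min
Δp'_min = 1/20 × 1.164e-26 kg·m/s = 5.820e-28 kg·m/s

Since Δp_min ∝ 1/Δx, when Δx is increased to 20 times its original value, Δp_min decreases to 1/20 of its original value.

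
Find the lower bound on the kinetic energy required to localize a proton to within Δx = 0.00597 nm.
145.548 meV

Localizing a particle requires giving it sufficient momentum uncertainty:

1. From uncertainty principle: Δp ≥ ℏ/(2Δx)
   Δp_min = (1.055e-34 J·s) / (2 × 5.970e-12 m)
   Δp_min = 8.832e-24 kg·m/s

2. This momentum uncertainty corresponds to kinetic energy:
   KE ≈ (Δp)²/(2m) = (8.832e-24)²/(2 × 1.673e-27 kg)
   KE = 2.332e-20 J = 145.548 meV

Tighter localization requires more energy.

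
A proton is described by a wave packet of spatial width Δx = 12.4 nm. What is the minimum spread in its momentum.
4.252 × 10^-27 kg·m/s

For a wave packet, the spatial width Δx and momentum spread Δp are related by the uncertainty principle:
ΔxΔp ≥ ℏ/2

The minimum momentum spread is:
Δp_min = ℏ/(2Δx)
Δp_min = (1.055e-34 J·s) / (2 × 1.240e-08 m)
Δp_min = 4.252e-27 kg·m/s

A wave packet cannot have both a well-defined position and well-defined momentum.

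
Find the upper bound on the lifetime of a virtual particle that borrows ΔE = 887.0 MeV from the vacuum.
3.710 × 10^-25 s

Using the energy-time uncertainty principle:
ΔEΔt ≥ ℏ/2

For a virtual particle borrowing energy ΔE, the maximum lifetime is:
Δt_max = ℏ/(2ΔE)

Converting energy:
ΔE = 887.0 MeV = 1.421e-10 J

Δt_max = (1.055e-34 J·s) / (2 × 1.421e-10 J)
Δt_max = 3.710e-25 s = 3.710 × 10^-25 s

Virtual particles with higher borrowed energy exist for shorter times.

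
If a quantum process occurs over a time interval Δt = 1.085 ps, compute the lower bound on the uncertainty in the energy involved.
303.323 μeV

Using the energy-time uncertainty principle:
ΔEΔt ≥ ℏ/2

The minimum uncertainty in energy is:
ΔE_min = ℏ/(2Δt)
ΔE_min = (1.055e-34 J·s) / (2 × 1.085e-12 s)
ΔE_min = 4.860e-23 J = 303.323 μeV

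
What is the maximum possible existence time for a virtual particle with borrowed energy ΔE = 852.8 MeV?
3.859 × 10^-25 s

Using the energy-time uncertainty principle:
ΔEΔt ≥ ℏ/2

For a virtual particle borrowing energy ΔE, the maximum lifetime is:
Δt_max = ℏ/(2ΔE)

Converting energy:
ΔE = 852.8 MeV = 1.366e-10 J

Δt_max = (1.055e-34 J·s) / (2 × 1.366e-10 J)
Δt_max = 3.859e-25 s = 3.859 × 10^-25 s

Virtual particles with higher borrowed energy exist for shorter times.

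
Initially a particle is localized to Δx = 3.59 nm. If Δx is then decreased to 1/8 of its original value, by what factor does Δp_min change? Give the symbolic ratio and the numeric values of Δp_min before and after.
Original Δp_min = 1.469 × 10^-26 kg·m/s; new Δp'_min = 1.175 × 10^-25 kg·m/s; ratio Δp'_min/Δp_min = 8.

From the uncertainty principle ΔxΔp ≥ ℏ/2, the minimum momentum uncertainty is Δp_min = ℏ/(2Δx).

Original (Δx = 3.59 nm = 3.590e-09 m):
Δp_min = (1.055e-34 J·s)/(2 × 3.590e-09 m) = 1.469e-26 kg·m/s

When Δx → (1/8)Δx:
Δp'_min = ℏ/(2 × (1/8)Δx) = 8 × ℏ/(2Δx) = 8 × Δp_min
Δp'_min = 8 × 1.469e-26 kg·m/s = 1.175e-25 kg·m/s

Since Δp_min ∝ 1/Δx, when Δx is decreased to 1/8 of its original value, Δp_min increases to 8 times its original value.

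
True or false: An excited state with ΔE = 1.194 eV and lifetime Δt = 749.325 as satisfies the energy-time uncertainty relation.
Yes, it satisfies the uncertainty relation.

Calculate the product ΔEΔt:
ΔE = 1.194 eV = 1.913e-19 J
ΔEΔt = (1.913e-19 J) × (7.493e-16 s)
ΔEΔt = 1.433e-34 J·s

Compare to the minimum allowed value ℏ/2:
ℏ/2 = 5.273e-35 J·s

Since ΔEΔt = 1.433e-34 J·s ≥ 5.273e-35 J·s = ℏ/2,
this satisfies the uncertainty relation.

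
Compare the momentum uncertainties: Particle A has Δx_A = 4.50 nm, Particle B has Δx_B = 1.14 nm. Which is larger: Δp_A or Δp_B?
Particle B has the larger minimum momentum uncertainty, by a factor of 3.95.

For each particle, the minimum momentum uncertainty is Δp_min = ℏ/(2Δx):

Particle A: Δp_A = ℏ/(2×4.500e-09 m) = 1.172e-26 kg·m/s
Particle B: Δp_B = ℏ/(2×1.140e-09 m) = 4.625e-26 kg·m/s

Ratio: Δp_B/Δp_A = 3.95

Since Δp_min ∝ 1/Δx, the particle with smaller position uncertainty (B) has larger momentum uncertainty.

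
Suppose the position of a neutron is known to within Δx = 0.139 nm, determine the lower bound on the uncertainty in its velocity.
226.483 m/s

Using the Heisenberg uncertainty principle and Δp = mΔv:
ΔxΔp ≥ ℏ/2
Δx(mΔv) ≥ ℏ/2

The minimum uncertainty in velocity is:
Δv_min = ℏ/(2mΔx)
Δv_min = (1.055e-34 J·s) / (2 × 1.675e-27 kg × 1.390e-10 m)
Δv_min = 2.265e+02 m/s = 226.483 m/s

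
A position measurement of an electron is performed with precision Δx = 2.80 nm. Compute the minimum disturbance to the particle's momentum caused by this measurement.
1.883 × 10^-26 kg·m/s

The uncertainty principle implies that measuring position disturbs momentum:
ΔxΔp ≥ ℏ/2

When we measure position with precision Δx, we necessarily introduce a momentum uncertainty:
Δp ≥ ℏ/(2Δx)
Δp_min = (1.055e-34 J·s) / (2 × 2.800e-09 m)
Δp_min = 1.883e-26 kg·m/s

The more precisely we measure position, the greater the momentum disturbance.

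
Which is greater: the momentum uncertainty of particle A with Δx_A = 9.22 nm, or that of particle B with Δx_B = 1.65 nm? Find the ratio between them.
Particle B has the larger minimum momentum uncertainty, by a factor of 5.59.

For each particle, the minimum momentum uncertainty is Δp_min = ℏ/(2Δx):

Particle A: Δp_A = ℏ/(2×9.220e-09 m) = 5.719e-27 kg·m/s
Particle B: Δp_B = ℏ/(2×1.650e-09 m) = 3.196e-26 kg·m/s

Ratio: Δp_B/Δp_A = 5.59

Since Δp_min ∝ 1/Δx, the particle with smaller position uncertainty (B) has larger momentum uncertainty.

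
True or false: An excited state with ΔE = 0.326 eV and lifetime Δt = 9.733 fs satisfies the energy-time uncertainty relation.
Yes, it satisfies the uncertainty relation.

Calculate the product ΔEΔt:
ΔE = 0.326 eV = 5.223e-20 J
ΔEΔt = (5.223e-20 J) × (9.733e-15 s)
ΔEΔt = 5.084e-34 J·s

Compare to the minimum allowed value ℏ/2:
ℏ/2 = 5.273e-35 J·s

Since ΔEΔt = 5.084e-34 J·s ≥ 5.273e-35 J·s = ℏ/2,
this satisfies the uncertainty relation.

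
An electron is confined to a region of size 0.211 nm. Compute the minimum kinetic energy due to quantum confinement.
213.943 meV

Using the uncertainty principle:

1. Position uncertainty: Δx ≈ 2.110e-10 m
2. Minimum momentum uncertainty: Δp = ℏ/(2Δx) = 2.499e-25 kg·m/s
3. Minimum kinetic energy:
   KE = (Δp)²/(2m) = (2.499e-25)²/(2 × 9.109e-31 kg)
   KE = 3.428e-20 J = 213.943 meV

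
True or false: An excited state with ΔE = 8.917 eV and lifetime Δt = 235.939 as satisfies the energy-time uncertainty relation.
Yes, it satisfies the uncertainty relation.

Calculate the product ΔEΔt:
ΔE = 8.917 eV = 1.429e-18 J
ΔEΔt = (1.429e-18 J) × (2.359e-16 s)
ΔEΔt = 3.371e-34 J·s

Compare to the minimum allowed value ℏ/2:
ℏ/2 = 5.273e-35 J·s

Since ΔEΔt = 3.371e-34 J·s ≥ 5.273e-35 J·s = ℏ/2,
this satisfies the uncertainty relation.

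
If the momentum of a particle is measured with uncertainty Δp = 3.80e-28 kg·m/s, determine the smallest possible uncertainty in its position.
138.759 nm

Using the Heisenberg uncertainty principle:
ΔxΔp ≥ ℏ/2

The minimum uncertainty in position is:
Δx_min = ℏ/(2Δp)
Δx_min = (1.055e-34 J·s) / (2 × 3.800e-28 kg·m/s)
Δx_min = 1.388e-07 m = 138.759 nm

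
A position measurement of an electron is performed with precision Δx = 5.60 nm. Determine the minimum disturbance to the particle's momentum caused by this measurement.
9.416 × 10^-27 kg·m/s

The uncertainty principle implies that measuring position disturbs momentum:
ΔxΔp ≥ ℏ/2

When we measure position with precision Δx, we necessarily introduce a momentum uncertainty:
Δp ≥ ℏ/(2Δx)
Δp_min = (1.055e-34 J·s) / (2 × 5.600e-09 m)
Δp_min = 9.416e-27 kg·m/s

The more precisely we measure position, the greater the momentum disturbance.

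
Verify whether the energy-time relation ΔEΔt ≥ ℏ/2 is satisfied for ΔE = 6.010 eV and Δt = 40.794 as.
No, it violates the uncertainty relation.

Calculate the product ΔEΔt:
ΔE = 6.010 eV = 9.629e-19 J
ΔEΔt = (9.629e-19 J) × (4.079e-17 s)
ΔEΔt = 3.928e-35 J·s

Compare to the minimum allowed value ℏ/2:
ℏ/2 = 5.273e-35 J·s

Since ΔEΔt = 3.928e-35 J·s < 5.273e-35 J·s = ℏ/2,
this violates the uncertainty relation.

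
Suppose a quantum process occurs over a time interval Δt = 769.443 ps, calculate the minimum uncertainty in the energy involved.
427.720 neV

Using the energy-time uncertainty principle:
ΔEΔt ≥ ℏ/2

The minimum uncertainty in energy is:
ΔE_min = ℏ/(2Δt)
ΔE_min = (1.055e-34 J·s) / (2 × 7.694e-10 s)
ΔE_min = 6.853e-26 J = 427.720 neV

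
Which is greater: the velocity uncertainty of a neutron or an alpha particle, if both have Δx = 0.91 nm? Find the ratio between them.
The neutron has the larger minimum velocity uncertainty, by a ratio of 4.0.

For both particles, Δp_min = ℏ/(2Δx) = 5.794e-26 kg·m/s (same for both).

The velocity uncertainty is Δv = Δp/m:
- neutron: Δv = 5.794e-26 / 1.675e-27 = 3.459e+01 m/s = 34.595 m/s
- alpha particle: Δv = 5.794e-26 / 6.645e-27 = 8.720e+00 m/s = 8.720 m/s

Ratio: 3.459e+01 / 8.720e+00 = 4.0

The lighter particle has larger velocity uncertainty because Δv ∝ 1/m.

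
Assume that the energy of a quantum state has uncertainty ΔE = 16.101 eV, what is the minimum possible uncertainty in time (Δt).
20.440 as

Using the energy-time uncertainty principle:
ΔEΔt ≥ ℏ/2

The minimum uncertainty in time is:
Δt_min = ℏ/(2ΔE)
Δt_min = (1.055e-34 J·s) / (2 × 2.580e-18 J)
Δt_min = 2.044e-17 s = 20.440 as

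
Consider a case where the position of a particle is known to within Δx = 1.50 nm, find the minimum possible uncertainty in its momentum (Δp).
3.515 × 10^-26 kg·m/s

Using the Heisenberg uncertainty principle:
ΔxΔp ≥ ℏ/2

The minimum uncertainty in momentum is:
Δp_min = ℏ/(2Δx)
Δp_min = (1.055e-34 J·s) / (2 × 1.500e-09 m)
Δp_min = 3.515e-26 kg·m/s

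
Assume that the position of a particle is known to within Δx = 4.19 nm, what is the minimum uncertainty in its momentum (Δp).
1.258 × 10^-26 kg·m/s

Using the Heisenberg uncertainty principle:
ΔxΔp ≥ ℏ/2

The minimum uncertainty in momentum is:
Δp_min = ℏ/(2Δx)
Δp_min = (1.055e-34 J·s) / (2 × 4.190e-09 m)
Δp_min = 1.258e-26 kg·m/s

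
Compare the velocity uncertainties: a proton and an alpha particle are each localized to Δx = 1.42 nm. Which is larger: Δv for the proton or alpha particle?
The proton has the larger minimum velocity uncertainty, by a ratio of 4.0.

For both particles, Δp_min = ℏ/(2Δx) = 3.713e-26 kg·m/s (same for both).

The velocity uncertainty is Δv = Δp/m:
- proton: Δv = 3.713e-26 / 1.673e-27 = 2.220e+01 m/s = 22.200 m/s
- alpha particle: Δv = 3.713e-26 / 6.645e-27 = 5.588e+00 m/s = 5.588 m/s

Ratio: 2.220e+01 / 5.588e+00 = 4.0

The lighter particle has larger velocity uncertainty because Δv ∝ 1/m.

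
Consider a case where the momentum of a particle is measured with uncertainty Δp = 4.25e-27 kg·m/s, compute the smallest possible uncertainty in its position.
12.407 nm

Using the Heisenberg uncertainty principle:
ΔxΔp ≥ ℏ/2

The minimum uncertainty in position is:
Δx_min = ℏ/(2Δp)
Δx_min = (1.055e-34 J·s) / (2 × 4.250e-27 kg·m/s)
Δx_min = 1.241e-08 m = 12.407 nm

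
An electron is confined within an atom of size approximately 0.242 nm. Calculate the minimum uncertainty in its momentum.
2.179 × 10^-25 kg·m/s

Using the Heisenberg uncertainty principle:
ΔxΔp ≥ ℏ/2

With Δx ≈ L = 2.420e-10 m (the confinement size):
Δp_min = ℏ/(2Δx)
Δp_min = (1.055e-34 J·s) / (2 × 2.420e-10 m)
Δp_min = 2.179e-25 kg·m/s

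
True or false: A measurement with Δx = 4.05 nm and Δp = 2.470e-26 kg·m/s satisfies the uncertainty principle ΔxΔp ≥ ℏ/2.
Yes, it satisfies the uncertainty principle.

Calculate the product ΔxΔp:
ΔxΔp = (4.050e-09 m) × (2.470e-26 kg·m/s)
ΔxΔp = 1.000e-34 J·s

Compare to the minimum allowed value ℏ/2:
ℏ/2 = 5.273e-35 J·s

Since ΔxΔp = 1.000e-34 J·s ≥ 5.273e-35 J·s = ℏ/2,
the measurement satisfies the uncertainty principle.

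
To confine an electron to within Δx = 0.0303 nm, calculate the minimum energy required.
10.375 eV

Localizing a particle requires giving it sufficient momentum uncertainty:

1. From uncertainty principle: Δp ≥ ℏ/(2Δx)
   Δp_min = (1.055e-34 J·s) / (2 × 3.030e-11 m)
   Δp_min = 1.740e-24 kg·m/s

2. This momentum uncertainty corresponds to kinetic energy:
   KE ≈ (Δp)²/(2m) = (1.740e-24)²/(2 × 9.109e-31 kg)
   KE = 1.662e-18 J = 10.375 eV

Tighter localization requires more energy.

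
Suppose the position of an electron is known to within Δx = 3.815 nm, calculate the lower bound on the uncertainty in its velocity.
15.173 km/s

Using the Heisenberg uncertainty principle and Δp = mΔv:
ΔxΔp ≥ ℏ/2
Δx(mΔv) ≥ ℏ/2

The minimum uncertainty in velocity is:
Δv_min = ℏ/(2mΔx)
Δv_min = (1.055e-34 J·s) / (2 × 9.109e-31 kg × 3.815e-09 m)
Δv_min = 1.517e+04 m/s = 15.173 km/s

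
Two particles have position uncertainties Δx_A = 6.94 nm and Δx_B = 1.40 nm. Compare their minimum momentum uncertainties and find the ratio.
Particle B has the larger minimum momentum uncertainty, by a factor of 4.96.

For each particle, the minimum momentum uncertainty is Δp_min = ℏ/(2Δx):

Particle A: Δp_A = ℏ/(2×6.940e-09 m) = 7.598e-27 kg·m/s
Particle B: Δp_B = ℏ/(2×1.400e-09 m) = 3.766e-26 kg·m/s

Ratio: Δp_B/Δp_A = 4.96

Since Δp_min ∝ 1/Δx, the particle with smaller position uncertainty (B) has larger momentum uncertainty.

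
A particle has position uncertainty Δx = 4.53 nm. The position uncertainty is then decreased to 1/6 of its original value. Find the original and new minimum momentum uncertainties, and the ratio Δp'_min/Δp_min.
Original Δp_min = 1.164 × 10^-26 kg·m/s; new Δp'_min = 6.984 × 10^-26 kg·m/s; ratio Δp'_min/Δp_min = 6.

From the uncertainty principle ΔxΔp ≥ ℏ/2, the minimum momentum uncertainty is Δp_min = ℏ/(2Δx).

Original (Δx = 4.53 nm = 4.530e-09 m):
Δp_min = (1.055e-34 J·s)/(2 × 4.530e-09 m) = 1.164e-26 kg·m/s

When Δx → (1/6)Δx:
Δp'_min = ℏ/(2 × (1/6)Δx) = 6 × ℏ/(2Δx) = 6 × Δp_min
Δp'_min = 6 × 1.164e-26 kg·m/s = 6.984e-26 kg·m/s

Since Δp_min ∝ 1/Δx, when Δx is decreased to 1/6 of its original value, Δp_min increases to 6 times its original value.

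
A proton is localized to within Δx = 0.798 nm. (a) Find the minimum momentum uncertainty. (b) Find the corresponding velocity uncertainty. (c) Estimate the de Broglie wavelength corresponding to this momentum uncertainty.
(a) Δp_min = 6.608 × 10^-26 kg·m/s
(b) Δv_min = 39.504 m/s
(c) λ_dB = 10.028 nm

Step-by-step:

(a) From the uncertainty principle:
Δp_min = ℏ/(2Δx) = (1.055e-34 J·s)/(2 × 7.980e-10 m) = 6.608e-26 kg·m/s

(b) The velocity uncertainty:
Δv = Δp/m = (6.608e-26 kg·m/s)/(1.673e-27 kg) = 3.950e+01 m/s = 39.504 m/s

(c) The de Broglie wavelength for this momentum:
λ = h/p = (6.626e-34 J·s)/(6.608e-26 kg·m/s) = 1.003e-08 m = 10.028 nm

Note: The de Broglie wavelength is comparable to the localization size, as expected from wave-particle duality.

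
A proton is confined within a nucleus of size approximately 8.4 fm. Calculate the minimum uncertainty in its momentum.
6.277 × 10^-21 kg·m/s

Using the Heisenberg uncertainty principle:
ΔxΔp ≥ ℏ/2

With Δx ≈ L = 8.400e-15 m (the confinement size):
Δp_min = ℏ/(2Δx)
Δp_min = (1.055e-34 J·s) / (2 × 8.400e-15 m)
Δp_min = 6.277e-21 kg·m/s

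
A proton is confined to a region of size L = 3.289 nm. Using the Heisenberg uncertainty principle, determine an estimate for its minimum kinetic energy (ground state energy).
479.542 neV

Using the uncertainty principle to estimate ground state energy:

1. The position uncertainty is approximately the confinement size:
   Δx ≈ L = 3.289e-09 m

2. From ΔxΔp ≥ ℏ/2, the minimum momentum uncertainty is:
   Δp ≈ ℏ/(2L) = 1.603e-26 kg·m/s

3. The kinetic energy is approximately:
   KE ≈ (Δp)²/(2m) = (1.603e-26)²/(2 × 1.673e-27 kg)
   KE ≈ 7.683e-26 J = 479.542 neV

This is an order-of-magnitude estimate of the ground state energy.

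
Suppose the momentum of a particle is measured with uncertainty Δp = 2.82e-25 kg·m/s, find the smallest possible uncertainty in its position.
186.981 pm

Using the Heisenberg uncertainty principle:
ΔxΔp ≥ ℏ/2

The minimum uncertainty in position is:
Δx_min = ℏ/(2Δp)
Δx_min = (1.055e-34 J·s) / (2 × 2.820e-25 kg·m/s)
Δx_min = 1.870e-10 m = 186.981 pm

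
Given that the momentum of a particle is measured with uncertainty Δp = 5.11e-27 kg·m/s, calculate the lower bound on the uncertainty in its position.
10.319 nm

Using the Heisenberg uncertainty principle:
ΔxΔp ≥ ℏ/2

The minimum uncertainty in position is:
Δx_min = ℏ/(2Δp)
Δx_min = (1.055e-34 J·s) / (2 × 5.110e-27 kg·m/s)
Δx_min = 1.032e-08 m = 10.319 nm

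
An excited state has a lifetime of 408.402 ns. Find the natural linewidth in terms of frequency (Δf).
194.851 kHz

Using the energy-time uncertainty principle and E = hf:
ΔEΔt ≥ ℏ/2
hΔf·Δt ≥ ℏ/2

The minimum frequency uncertainty is:
Δf = ℏ/(2hτ) = 1/(4πτ)
Δf = 1/(4π × 4.084e-07 s)
Δf = 1.949e+05 Hz = 194.851 kHz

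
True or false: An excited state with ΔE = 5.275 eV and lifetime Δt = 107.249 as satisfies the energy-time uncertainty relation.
Yes, it satisfies the uncertainty relation.

Calculate the product ΔEΔt:
ΔE = 5.275 eV = 8.451e-19 J
ΔEΔt = (8.451e-19 J) × (1.072e-16 s)
ΔEΔt = 9.064e-35 J·s

Compare to the minimum allowed value ℏ/2:
ℏ/2 = 5.273e-35 J·s

Since ΔEΔt = 9.064e-35 J·s ≥ 5.273e-35 J·s = ℏ/2,
this satisfies the uncertainty relation.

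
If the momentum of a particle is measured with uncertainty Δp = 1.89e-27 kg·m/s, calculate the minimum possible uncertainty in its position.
27.899 nm

Using the Heisenberg uncertainty principle:
ΔxΔp ≥ ℏ/2

The minimum uncertainty in position is:
Δx_min = ℏ/(2Δp)
Δx_min = (1.055e-34 J·s) / (2 × 1.890e-27 kg·m/s)
Δx_min = 2.790e-08 m = 27.899 nm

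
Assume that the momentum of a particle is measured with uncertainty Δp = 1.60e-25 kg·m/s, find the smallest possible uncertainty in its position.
329.554 pm

Using the Heisenberg uncertainty principle:
ΔxΔp ≥ ℏ/2

The minimum uncertainty in position is:
Δx_min = ℏ/(2Δp)
Δx_min = (1.055e-34 J·s) / (2 × 1.600e-25 kg·m/s)
Δx_min = 3.296e-10 m = 329.554 pm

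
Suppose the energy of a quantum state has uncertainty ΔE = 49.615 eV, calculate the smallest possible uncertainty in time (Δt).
6.633 as

Using the energy-time uncertainty principle:
ΔEΔt ≥ ℏ/2

The minimum uncertainty in time is:
Δt_min = ℏ/(2ΔE)
Δt_min = (1.055e-34 J·s) / (2 × 7.949e-18 J)
Δt_min = 6.633e-18 s = 6.633 as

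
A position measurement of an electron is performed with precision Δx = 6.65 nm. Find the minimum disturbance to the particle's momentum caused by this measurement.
7.929 × 10^-27 kg·m/s

The uncertainty principle implies that measuring position disturbs momentum:
ΔxΔp ≥ ℏ/2

When we measure position with precision Δx, we necessarily introduce a momentum uncertainty:
Δp ≥ ℏ/(2Δx)
Δp_min = (1.055e-34 J·s) / (2 × 6.650e-09 m)
Δp_min = 7.929e-27 kg·m/s

The more precisely we measure position, the greater the momentum disturbance.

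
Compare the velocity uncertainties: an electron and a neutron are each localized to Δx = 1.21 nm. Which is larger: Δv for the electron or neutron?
The electron has the larger minimum velocity uncertainty, by a ratio of 1838.7.

For both particles, Δp_min = ℏ/(2Δx) = 4.358e-26 kg·m/s (same for both).

The velocity uncertainty is Δv = Δp/m:
- electron: Δv = 4.358e-26 / 9.109e-31 = 4.784e+04 m/s = 47.838 km/s
- neutron: Δv = 4.358e-26 / 1.675e-27 = 2.602e+01 m/s = 26.017 m/s

Ratio: 4.784e+04 / 2.602e+01 = 1838.7

The lighter particle has larger velocity uncertainty because Δv ∝ 1/m.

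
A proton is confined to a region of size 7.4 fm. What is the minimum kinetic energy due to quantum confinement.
94.731 keV

Using the uncertainty principle:

1. Position uncertainty: Δx ≈ 7.400e-15 m
2. Minimum momentum uncertainty: Δp = ℏ/(2Δx) = 7.125e-21 kg·m/s
3. Minimum kinetic energy:
   KE = (Δp)²/(2m) = (7.125e-21)²/(2 × 1.673e-27 kg)
   KE = 1.518e-14 J = 94.731 keV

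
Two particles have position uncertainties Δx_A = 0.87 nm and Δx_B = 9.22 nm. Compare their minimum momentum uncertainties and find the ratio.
Particle A has the larger minimum momentum uncertainty, by a factor of 10.60.

For each particle, the minimum momentum uncertainty is Δp_min = ℏ/(2Δx):

Particle A: Δp_A = ℏ/(2×8.700e-10 m) = 6.061e-26 kg·m/s
Particle B: Δp_B = ℏ/(2×9.220e-09 m) = 5.719e-27 kg·m/s

Ratio: Δp_A/Δp_B = 10.60

Since Δp_min ∝ 1/Δx, the particle with smaller position uncertainty (A) has larger momentum uncertainty.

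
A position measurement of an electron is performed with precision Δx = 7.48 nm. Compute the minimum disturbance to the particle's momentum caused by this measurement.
7.049 × 10^-27 kg·m/s

The uncertainty principle implies that measuring position disturbs momentum:
ΔxΔp ≥ ℏ/2

When we measure position with precision Δx, we necessarily introduce a momentum uncertainty:
Δp ≥ ℏ/(2Δx)
Δp_min = (1.055e-34 J·s) / (2 × 7.480e-09 m)
Δp_min = 7.049e-27 kg·m/s

The more precisely we measure position, the greater the momentum disturbance.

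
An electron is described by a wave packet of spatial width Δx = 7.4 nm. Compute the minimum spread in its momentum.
7.125 × 10^-27 kg·m/s

For a wave packet, the spatial width Δx and momentum spread Δp are related by the uncertainty principle:
ΔxΔp ≥ ℏ/2

The minimum momentum spread is:
Δp_min = ℏ/(2Δx)
Δp_min = (1.055e-34 J·s) / (2 × 7.400e-09 m)
Δp_min = 7.125e-27 kg·m/s

A wave packet cannot have both a well-defined position and well-defined momentum.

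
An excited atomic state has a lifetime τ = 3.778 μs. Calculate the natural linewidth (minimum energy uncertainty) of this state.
87.111 peV

Using the energy-time uncertainty principle:
ΔEΔt ≥ ℏ/2

The lifetime τ represents the time uncertainty Δt.
The natural linewidth (minimum energy uncertainty) is:

ΔE = ℏ/(2τ)
ΔE = (1.055e-34 J·s) / (2 × 3.778e-06 s)
ΔE = 1.396e-29 J = 87.111 peV

This natural linewidth limits the precision of spectroscopic measurements.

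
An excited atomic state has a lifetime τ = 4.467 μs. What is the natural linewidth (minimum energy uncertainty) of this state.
73.675 peV

Using the energy-time uncertainty principle:
ΔEΔt ≥ ℏ/2

The lifetime τ represents the time uncertainty Δt.
The natural linewidth (minimum energy uncertainty) is:

ΔE = ℏ/(2τ)
ΔE = (1.055e-34 J·s) / (2 × 4.467e-06 s)
ΔE = 1.180e-29 J = 73.675 peV

This natural linewidth limits the precision of spectroscopic measurements.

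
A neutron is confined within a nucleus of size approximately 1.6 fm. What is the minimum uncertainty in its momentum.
3.296 × 10^-20 kg·m/s

Using the Heisenberg uncertainty principle:
ΔxΔp ≥ ℏ/2

With Δx ≈ L = 1.600e-15 m (the confinement size):
Δp_min = ℏ/(2Δx)
Δp_min = (1.055e-34 J·s) / (2 × 1.600e-15 m)
Δp_min = 3.296e-20 kg·m/s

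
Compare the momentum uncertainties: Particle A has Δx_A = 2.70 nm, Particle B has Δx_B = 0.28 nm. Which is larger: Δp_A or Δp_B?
Particle B has the larger minimum momentum uncertainty, by a factor of 9.64.

For each particle, the minimum momentum uncertainty is Δp_min = ℏ/(2Δx):

Particle A: Δp_A = ℏ/(2×2.700e-09 m) = 1.953e-26 kg·m/s
Particle B: Δp_B = ℏ/(2×2.800e-10 m) = 1.883e-25 kg·m/s

Ratio: Δp_B/Δp_A = 9.64

Since Δp_min ∝ 1/Δx, the particle with smaller position uncertainty (B) has larger momentum uncertainty.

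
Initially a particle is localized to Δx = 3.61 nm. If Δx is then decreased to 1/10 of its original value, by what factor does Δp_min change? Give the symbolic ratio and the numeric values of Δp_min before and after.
Original Δp_min = 1.461 × 10^-26 kg·m/s; new Δp'_min = 1.461 × 10^-25 kg·m/s; ratio Δp'_min/Δp_min = 10.

From the uncertainty principle ΔxΔp ≥ ℏ/2, the minimum momentum uncertainty is Δp_min = ℏ/(2Δx).

Original (Δx = 3.61 nm = 3.610e-09 m):
Δp_min = (1.055e-34 J·s)/(2 × 3.610e-09 m) = 1.461e-26 kg·m/s

When Δx → (1/10)Δx:
Δp'_min = ℏ/(2 × (1/10)Δx) = 10 × ℏ/(2Δx) = 10 × Δp_min
Δp'_min = 10 × 1.461e-26 kg·m/s = 1.461e-25 kg·m/s

Since Δp_min ∝ 1/Δx, when Δx is decreased to 1/10 of its original value, Δp_min increases to 10 times its original value.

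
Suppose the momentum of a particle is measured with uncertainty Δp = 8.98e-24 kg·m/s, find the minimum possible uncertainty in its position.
5.872 pm

Using the Heisenberg uncertainty principle:
ΔxΔp ≥ ℏ/2

The minimum uncertainty in position is:
Δx_min = ℏ/(2Δp)
Δx_min = (1.055e-34 J·s) / (2 × 8.980e-24 kg·m/s)
Δx_min = 5.872e-12 m = 5.872 pm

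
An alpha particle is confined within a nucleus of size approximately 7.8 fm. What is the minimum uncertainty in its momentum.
6.760 × 10^-21 kg·m/s

Using the Heisenberg uncertainty principle:
ΔxΔp ≥ ℏ/2

With Δx ≈ L = 7.800e-15 m (the confinement size):
Δp_min = ℏ/(2Δx)
Δp_min = (1.055e-34 J·s) / (2 × 7.800e-15 m)
Δp_min = 6.760e-21 kg·m/s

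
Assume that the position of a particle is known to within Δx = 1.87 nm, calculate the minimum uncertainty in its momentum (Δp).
2.820 × 10^-26 kg·m/s

Using the Heisenberg uncertainty principle:
ΔxΔp ≥ ℏ/2

The minimum uncertainty in momentum is:
Δp_min = ℏ/(2Δx)
Δp_min = (1.055e-34 J·s) / (2 × 1.870e-09 m)
Δp_min = 2.820e-26 kg·m/s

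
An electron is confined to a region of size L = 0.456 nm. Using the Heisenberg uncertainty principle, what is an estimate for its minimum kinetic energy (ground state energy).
45.807 meV

Using the uncertainty principle to estimate ground state energy:

1. The position uncertainty is approximately the confinement size:
   Δx ≈ L = 4.560e-10 m

2. From ΔxΔp ≥ ℏ/2, the minimum momentum uncertainty is:
   Δp ≈ ℏ/(2L) = 1.156e-25 kg·m/s

3. The kinetic energy is approximately:
   KE ≈ (Δp)²/(2m) = (1.156e-25)²/(2 × 9.109e-31 kg)
   KE ≈ 7.339e-21 J = 45.807 meV

This is an order-of-magnitude estimate of the ground state energy.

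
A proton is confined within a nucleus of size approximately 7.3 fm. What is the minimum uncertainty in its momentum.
7.223 × 10^-21 kg·m/s

Using the Heisenberg uncertainty principle:
ΔxΔp ≥ ℏ/2

With Δx ≈ L = 7.300e-15 m (the confinement size):
Δp_min = ℏ/(2Δx)
Δp_min = (1.055e-34 J·s) / (2 × 7.300e-15 m)
Δp_min = 7.223e-21 kg·m/s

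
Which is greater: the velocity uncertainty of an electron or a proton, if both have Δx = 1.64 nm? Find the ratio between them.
The electron has the larger minimum velocity uncertainty, by a ratio of 1836.2.

For both particles, Δp_min = ℏ/(2Δx) = 3.215e-26 kg·m/s (same for both).

The velocity uncertainty is Δv = Δp/m:
- electron: Δv = 3.215e-26 / 9.109e-31 = 3.530e+04 m/s = 35.295 km/s
- proton: Δv = 3.215e-26 / 1.673e-27 = 1.922e+01 m/s = 19.222 m/s

Ratio: 3.530e+04 / 1.922e+01 = 1836.2

The lighter particle has larger velocity uncertainty because Δv ∝ 1/m.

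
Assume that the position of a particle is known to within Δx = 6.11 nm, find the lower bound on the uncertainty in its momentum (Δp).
8.630 × 10^-27 kg·m/s

Using the Heisenberg uncertainty principle:
ΔxΔp ≥ ℏ/2

The minimum uncertainty in momentum is:
Δp_min = ℏ/(2Δx)
Δp_min = (1.055e-34 J·s) / (2 × 6.110e-09 m)
Δp_min = 8.630e-27 kg·m/s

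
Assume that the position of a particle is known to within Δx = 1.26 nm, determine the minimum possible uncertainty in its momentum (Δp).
4.185 × 10^-26 kg·m/s

Using the Heisenberg uncertainty principle:
ΔxΔp ≥ ℏ/2

The minimum uncertainty in momentum is:
Δp_min = ℏ/(2Δx)
Δp_min = (1.055e-34 J·s) / (2 × 1.260e-09 m)
Δp_min = 4.185e-26 kg·m/s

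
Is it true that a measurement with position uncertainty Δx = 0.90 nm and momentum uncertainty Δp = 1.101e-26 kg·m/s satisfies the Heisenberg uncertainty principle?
No, it violates the uncertainty principle (impossible measurement).

Calculate the product ΔxΔp:
ΔxΔp = (9.000e-10 m) × (1.101e-26 kg·m/s)
ΔxΔp = 9.909e-36 J·s

Compare to the minimum allowed value ℏ/2:
ℏ/2 = 5.273e-35 J·s

Since ΔxΔp = 9.909e-36 J·s < 5.273e-35 J·s = ℏ/2,
the measurement violates the uncertainty principle.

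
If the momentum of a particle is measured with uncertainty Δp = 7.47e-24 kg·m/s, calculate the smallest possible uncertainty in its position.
7.059 pm

Using the Heisenberg uncertainty principle:
ΔxΔp ≥ ℏ/2

The minimum uncertainty in position is:
Δx_min = ℏ/(2Δp)
Δx_min = (1.055e-34 J·s) / (2 × 7.470e-24 kg·m/s)
Δx_min = 7.059e-12 m = 7.059 pm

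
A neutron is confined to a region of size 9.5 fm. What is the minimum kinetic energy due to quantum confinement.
57.400 keV

Using the uncertainty principle:

1. Position uncertainty: Δx ≈ 9.500e-15 m
2. Minimum momentum uncertainty: Δp = ℏ/(2Δx) = 5.550e-21 kg·m/s
3. Minimum kinetic energy:
   KE = (Δp)²/(2m) = (5.550e-21)²/(2 × 1.675e-27 kg)
   KE = 9.196e-15 J = 57.400 keV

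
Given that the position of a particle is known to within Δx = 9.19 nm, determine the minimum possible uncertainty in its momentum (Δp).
5.738 × 10^-27 kg·m/s

Using the Heisenberg uncertainty principle:
ΔxΔp ≥ ℏ/2

The minimum uncertainty in momentum is:
Δp_min = ℏ/(2Δx)
Δp_min = (1.055e-34 J·s) / (2 × 9.190e-09 m)
Δp_min = 5.738e-27 kg·m/s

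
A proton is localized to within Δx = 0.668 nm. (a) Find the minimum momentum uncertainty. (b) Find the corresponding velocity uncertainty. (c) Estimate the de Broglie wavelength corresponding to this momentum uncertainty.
(a) Δp_min = 7.894 × 10^-26 kg·m/s
(b) Δv_min = 47.192 m/s
(c) λ_dB = 8.394 nm

Step-by-step:

(a) From the uncertainty principle:
Δp_min = ℏ/(2Δx) = (1.055e-34 J·s)/(2 × 6.680e-10 m) = 7.894e-26 kg·m/s

(b) The velocity uncertainty:
Δv = Δp/m = (7.894e-26 kg·m/s)/(1.673e-27 kg) = 4.719e+01 m/s = 47.192 m/s

(c) The de Broglie wavelength for this momentum:
λ = h/p = (6.626e-34 J·s)/(7.894e-26 kg·m/s) = 8.394e-09 m = 8.394 nm

Note: The de Broglie wavelength is comparable to the localization size, as expected from wave-particle duality.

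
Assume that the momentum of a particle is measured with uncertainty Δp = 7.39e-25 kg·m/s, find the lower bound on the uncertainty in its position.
71.351 pm

Using the Heisenberg uncertainty principle:
ΔxΔp ≥ ℏ/2

The minimum uncertainty in position is:
Δx_min = ℏ/(2Δp)
Δx_min = (1.055e-34 J·s) / (2 × 7.390e-25 kg·m/s)
Δx_min = 7.135e-11 m = 71.351 pm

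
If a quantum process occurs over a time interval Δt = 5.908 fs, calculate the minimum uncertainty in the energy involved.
55.705 meV

Using the energy-time uncertainty principle:
ΔEΔt ≥ ℏ/2

The minimum uncertainty in energy is:
ΔE_min = ℏ/(2Δt)
ΔE_min = (1.055e-34 J·s) / (2 × 5.908e-15 s)
ΔE_min = 8.925e-21 J = 55.705 meV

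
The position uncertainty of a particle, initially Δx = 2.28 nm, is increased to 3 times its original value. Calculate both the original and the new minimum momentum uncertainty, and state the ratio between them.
Original Δp_min = 2.313 × 10^-26 kg·m/s; new Δp'_min = 7.709 × 10^-27 kg·m/s; ratio Δp'_min/Δp_min = 1/3.

From the uncertainty principle ΔxΔp ≥ ℏ/2, the minimum momentum uncertainty is Δp_min = ℏ/(2Δx).

Original (Δx = 2.28 nm = 2.280e-09 m):
Δp_min = (1.055e-34 J·s)/(2 × 2.280e-09 m) = 2.313e-26 kg·m/s

When Δx → 3Δx:
Δp'_min = ℏ/(2 × 3Δx) = (1/3) × ℏ/(2Δx) = (1/3) × Δp_min
Δp'_min = 1/3 × 2.313e-26 kg·m/s = 7.709e-27 kg·m/s

Since Δp_min ∝ 1/Δx, when Δx is increased to 3 times its original value, Δp_min decreases to 1/3 of its original value.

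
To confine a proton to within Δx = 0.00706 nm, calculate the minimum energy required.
104.075 meV

Localizing a particle requires giving it sufficient momentum uncertainty:

1. From uncertainty principle: Δp ≥ ℏ/(2Δx)
   Δp_min = (1.055e-34 J·s) / (2 × 7.060e-12 m)
   Δp_min = 7.469e-24 kg·m/s

2. This momentum uncertainty corresponds to kinetic energy:
   KE ≈ (Δp)²/(2m) = (7.469e-24)²/(2 × 1.673e-27 kg)
   KE = 1.667e-20 J = 104.075 meV

Tighter localization requires more energy.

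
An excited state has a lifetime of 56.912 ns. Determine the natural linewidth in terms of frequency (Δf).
1.398 MHz

Using the energy-time uncertainty principle and E = hf:
ΔEΔt ≥ ℏ/2
hΔf·Δt ≥ ℏ/2

The minimum frequency uncertainty is:
Δf = ℏ/(2hτ) = 1/(4πτ)
Δf = 1/(4π × 5.691e-08 s)
Δf = 1.398e+06 Hz = 1.398 MHz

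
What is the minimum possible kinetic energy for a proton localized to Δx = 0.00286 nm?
634.194 meV

Localizing a particle requires giving it sufficient momentum uncertainty:

1. From uncertainty principle: Δp ≥ ℏ/(2Δx)
   Δp_min = (1.055e-34 J·s) / (2 × 2.860e-12 m)
   Δp_min = 1.844e-23 kg·m/s

2. This momentum uncertainty corresponds to kinetic energy:
   KE ≈ (Δp)²/(2m) = (1.844e-23)²/(2 × 1.673e-27 kg)
   KE = 1.016e-19 J = 634.194 meV

Tighter localization requires more energy.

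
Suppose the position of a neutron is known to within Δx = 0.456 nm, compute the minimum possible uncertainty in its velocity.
69.038 m/s

Using the Heisenberg uncertainty principle and Δp = mΔv:
ΔxΔp ≥ ℏ/2
Δx(mΔv) ≥ ℏ/2

The minimum uncertainty in velocity is:
Δv_min = ℏ/(2mΔx)
Δv_min = (1.055e-34 J·s) / (2 × 1.675e-27 kg × 4.560e-10 m)
Δv_min = 6.904e+01 m/s = 69.038 m/s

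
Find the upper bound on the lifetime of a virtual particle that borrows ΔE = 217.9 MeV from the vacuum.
1.510 ys

Using the energy-time uncertainty principle:
ΔEΔt ≥ ℏ/2

For a virtual particle borrowing energy ΔE, the maximum lifetime is:
Δt_max = ℏ/(2ΔE)

Converting energy:
ΔE = 217.9 MeV = 3.491e-11 J

Δt_max = (1.055e-34 J·s) / (2 × 3.491e-11 J)
Δt_max = 1.510e-24 s = 1.510 ys

Virtual particles with higher borrowed energy exist for shorter times.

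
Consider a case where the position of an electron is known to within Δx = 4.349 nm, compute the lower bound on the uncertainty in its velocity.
13.310 km/s

Using the Heisenberg uncertainty principle and Δp = mΔv:
ΔxΔp ≥ ℏ/2
Δx(mΔv) ≥ ℏ/2

The minimum uncertainty in velocity is:
Δv_min = ℏ/(2mΔx)
Δv_min = (1.055e-34 J·s) / (2 × 9.109e-31 kg × 4.349e-09 m)
Δv_min = 1.331e+04 m/s = 13.310 km/s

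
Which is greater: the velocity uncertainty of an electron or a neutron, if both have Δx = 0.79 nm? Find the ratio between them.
The electron has the larger minimum velocity uncertainty, by a ratio of 1838.7.

For both particles, Δp_min = ℏ/(2Δx) = 6.675e-26 kg·m/s (same for both).

The velocity uncertainty is Δv = Δp/m:
- electron: Δv = 6.675e-26 / 9.109e-31 = 7.327e+04 m/s = 73.271 km/s
- neutron: Δv = 6.675e-26 / 1.675e-27 = 3.985e+01 m/s = 39.850 m/s

Ratio: 7.327e+04 / 3.985e+01 = 1838.7

The lighter particle has larger velocity uncertainty because Δv ∝ 1/m.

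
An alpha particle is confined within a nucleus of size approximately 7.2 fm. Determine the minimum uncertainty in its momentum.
7.323 × 10^-21 kg·m/s

Using the Heisenberg uncertainty principle:
ΔxΔp ≥ ℏ/2

With Δx ≈ L = 7.200e-15 m (the confinement size):
Δp_min = ℏ/(2Δx)
Δp_min = (1.055e-34 J·s) / (2 × 7.200e-15 m)
Δp_min = 7.323e-21 kg·m/s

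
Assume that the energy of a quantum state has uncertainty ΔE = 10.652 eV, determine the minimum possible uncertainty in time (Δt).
30.896 as

Using the energy-time uncertainty principle:
ΔEΔt ≥ ℏ/2

The minimum uncertainty in time is:
Δt_min = ℏ/(2ΔE)
Δt_min = (1.055e-34 J·s) / (2 × 1.707e-18 J)
Δt_min = 3.090e-17 s = 30.896 as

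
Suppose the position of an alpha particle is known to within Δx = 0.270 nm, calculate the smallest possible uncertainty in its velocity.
29.391 m/s

Using the Heisenberg uncertainty principle and Δp = mΔv:
ΔxΔp ≥ ℏ/2
Δx(mΔv) ≥ ℏ/2

The minimum uncertainty in velocity is:
Δv_min = ℏ/(2mΔx)
Δv_min = (1.055e-34 J·s) / (2 × 6.645e-27 kg × 2.700e-10 m)
Δv_min = 2.939e+01 m/s = 29.391 m/s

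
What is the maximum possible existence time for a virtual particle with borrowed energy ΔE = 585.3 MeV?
5.623 × 10^-25 s

Using the energy-time uncertainty principle:
ΔEΔt ≥ ℏ/2

For a virtual particle borrowing energy ΔE, the maximum lifetime is:
Δt_max = ℏ/(2ΔE)

Converting energy:
ΔE = 585.3 MeV = 9.378e-11 J

Δt_max = (1.055e-34 J·s) / (2 × 9.378e-11 J)
Δt_max = 5.623e-25 s = 5.623 × 10^-25 s

Virtual particles with higher borrowed energy exist for shorter times.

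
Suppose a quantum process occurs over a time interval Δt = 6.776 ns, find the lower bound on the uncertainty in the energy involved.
48.569 neV

Using the energy-time uncertainty principle:
ΔEΔt ≥ ℏ/2

The minimum uncertainty in energy is:
ΔE_min = ℏ/(2Δt)
ΔE_min = (1.055e-34 J·s) / (2 × 6.776e-09 s)
ΔE_min = 7.782e-27 J = 48.569 neV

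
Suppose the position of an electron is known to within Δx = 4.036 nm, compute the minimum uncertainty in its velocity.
14.342 km/s

Using the Heisenberg uncertainty principle and Δp = mΔv:
ΔxΔp ≥ ℏ/2
Δx(mΔv) ≥ ℏ/2

The minimum uncertainty in velocity is:
Δv_min = ℏ/(2mΔx)
Δv_min = (1.055e-34 J·s) / (2 × 9.109e-31 kg × 4.036e-09 m)
Δv_min = 1.434e+04 m/s = 14.342 km/s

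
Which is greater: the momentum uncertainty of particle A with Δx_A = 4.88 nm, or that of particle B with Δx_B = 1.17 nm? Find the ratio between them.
Particle B has the larger minimum momentum uncertainty, by a factor of 4.17.

For each particle, the minimum momentum uncertainty is Δp_min = ℏ/(2Δx):

Particle A: Δp_A = ℏ/(2×4.880e-09 m) = 1.081e-26 kg·m/s
Particle B: Δp_B = ℏ/(2×1.170e-09 m) = 4.507e-26 kg·m/s

Ratio: Δp_B/Δp_A = 4.17

Since Δp_min ∝ 1/Δx, the particle with smaller position uncertainty (B) has larger momentum uncertainty.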